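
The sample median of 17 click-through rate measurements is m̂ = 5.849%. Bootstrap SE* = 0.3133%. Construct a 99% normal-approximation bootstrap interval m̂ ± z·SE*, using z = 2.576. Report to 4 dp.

Margin = 2.576 × 0.3133 = 0.80706
Interval: 5.849 ± 0.80706

(5.0419, 6.6561)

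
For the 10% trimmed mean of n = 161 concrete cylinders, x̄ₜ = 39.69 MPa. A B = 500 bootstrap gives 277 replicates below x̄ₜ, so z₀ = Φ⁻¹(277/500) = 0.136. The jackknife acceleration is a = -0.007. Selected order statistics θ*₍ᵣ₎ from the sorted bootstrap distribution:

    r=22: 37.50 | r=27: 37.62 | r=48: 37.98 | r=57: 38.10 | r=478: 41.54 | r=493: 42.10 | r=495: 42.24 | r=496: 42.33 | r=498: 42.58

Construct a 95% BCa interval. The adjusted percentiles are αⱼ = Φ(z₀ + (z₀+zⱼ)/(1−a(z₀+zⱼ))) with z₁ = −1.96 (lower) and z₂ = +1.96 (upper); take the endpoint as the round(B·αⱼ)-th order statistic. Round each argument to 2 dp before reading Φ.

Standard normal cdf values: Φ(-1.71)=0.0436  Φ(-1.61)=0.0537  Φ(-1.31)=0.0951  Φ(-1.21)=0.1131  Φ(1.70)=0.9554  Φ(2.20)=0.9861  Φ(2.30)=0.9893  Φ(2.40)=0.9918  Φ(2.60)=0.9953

(37.50, 42.10)

Lower: z₀ + z₁ = 0.136 + (-1.960) = -1.824; 1 − a(z₀+z₁) = 1 − (-0.007)(-1.824) = 0.9872; argument = 0.136 + (-1.824)/0.9872 = -1.7116 → -1.71.
α₁ = Φ(-1.71) = 0.0436; rank = round(500 × 0.0436) = 22; θ*₍22₎ = 37.50.
Upper: z₀ + z₂ = 2.096; 1 − a(z₀+z₂) = 1.0147; argument = 2.2017 → 2.20; α₂ = 0.9861; rank = 493; θ*₍493₎ = 42.10.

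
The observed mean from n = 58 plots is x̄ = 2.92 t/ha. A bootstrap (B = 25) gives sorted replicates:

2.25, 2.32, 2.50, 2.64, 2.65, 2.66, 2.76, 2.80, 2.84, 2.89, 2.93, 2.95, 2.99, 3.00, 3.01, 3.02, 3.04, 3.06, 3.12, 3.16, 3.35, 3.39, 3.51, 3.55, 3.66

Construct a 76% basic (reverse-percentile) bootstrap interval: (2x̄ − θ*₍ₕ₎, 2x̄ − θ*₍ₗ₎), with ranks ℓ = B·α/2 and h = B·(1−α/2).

(2.45, 3.34)

Percentile endpoints at ranks 3 and 22: θ*₍3₎ = 2.50, θ*₍22₎ = 3.39.
Basic interval reflects these around x̄:
  lower = 2 × 2.92 − 3.39 = 2.45
  upper = 2 × 2.92 − 2.50 = 3.34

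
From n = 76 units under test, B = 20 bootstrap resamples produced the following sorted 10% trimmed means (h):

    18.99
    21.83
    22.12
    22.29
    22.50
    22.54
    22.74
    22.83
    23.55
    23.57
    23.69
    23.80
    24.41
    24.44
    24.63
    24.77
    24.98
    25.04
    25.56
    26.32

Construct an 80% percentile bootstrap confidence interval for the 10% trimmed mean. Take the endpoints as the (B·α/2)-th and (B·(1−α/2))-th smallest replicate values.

α = 0.20; lower rank = 20 × 0.100 = 2; upper rank = 20 × 0.900 = 18.
The 2nd smallest replicate is 21.83; the 18th is 25.04.

(21.83, 25.04)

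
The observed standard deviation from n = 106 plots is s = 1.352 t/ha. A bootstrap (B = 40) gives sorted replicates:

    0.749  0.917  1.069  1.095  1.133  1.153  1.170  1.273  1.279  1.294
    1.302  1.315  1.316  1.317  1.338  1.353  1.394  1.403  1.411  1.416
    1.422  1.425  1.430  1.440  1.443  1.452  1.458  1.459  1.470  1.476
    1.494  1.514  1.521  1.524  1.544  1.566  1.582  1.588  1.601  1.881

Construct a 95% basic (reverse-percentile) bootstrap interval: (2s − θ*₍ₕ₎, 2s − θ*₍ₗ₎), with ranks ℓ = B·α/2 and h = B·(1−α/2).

(1.103, 1.955)

Percentile endpoints at ranks 1 and 39: θ*₍1₎ = 0.749, θ*₍39₎ = 1.601.
Basic interval reflects these around s:
  lower = 2 × 1.352 − 1.601 = 1.103
  upper = 2 × 1.352 − 0.749 = 1.955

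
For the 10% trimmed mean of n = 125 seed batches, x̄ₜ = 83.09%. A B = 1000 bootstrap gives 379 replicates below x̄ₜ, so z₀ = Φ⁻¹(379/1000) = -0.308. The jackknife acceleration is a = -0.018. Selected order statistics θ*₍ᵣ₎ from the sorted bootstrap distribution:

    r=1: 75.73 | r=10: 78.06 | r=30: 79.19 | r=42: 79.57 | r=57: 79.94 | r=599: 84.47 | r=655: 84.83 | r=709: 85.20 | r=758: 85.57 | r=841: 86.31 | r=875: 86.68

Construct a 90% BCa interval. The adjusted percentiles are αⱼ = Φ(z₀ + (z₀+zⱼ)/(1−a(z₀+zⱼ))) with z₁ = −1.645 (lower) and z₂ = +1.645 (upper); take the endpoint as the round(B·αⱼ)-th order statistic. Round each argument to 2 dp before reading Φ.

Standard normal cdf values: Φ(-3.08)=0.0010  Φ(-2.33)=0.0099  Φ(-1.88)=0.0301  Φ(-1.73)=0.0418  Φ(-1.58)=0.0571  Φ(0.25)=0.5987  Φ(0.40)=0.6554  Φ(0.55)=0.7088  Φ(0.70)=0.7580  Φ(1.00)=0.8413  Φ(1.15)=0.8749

Lower: z₀ + z₁ = -0.308 + (-1.645) = -1.953; 1 − a(z₀+z₁) = 1 − (-0.018)(-1.953) = 0.9648; argument = -0.308 + (-1.953)/0.9648 = -2.3322 → -2.33.
α₁ = Φ(-2.33) = 0.0099; rank = round(1000 × 0.0099) = 10; θ*₍10₎ = 78.06.
Upper: z₀ + z₂ = 1.337; 1 − a(z₀+z₂) = 1.0241; argument = 0.9976 → 1.00; α₂ = 0.8413; rank = 841; θ*₍841₎ = 86.31.

(78.06, 86.31)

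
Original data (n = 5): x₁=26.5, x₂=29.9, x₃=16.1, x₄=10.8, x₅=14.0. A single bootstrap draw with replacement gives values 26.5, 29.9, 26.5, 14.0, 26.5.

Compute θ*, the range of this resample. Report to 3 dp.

Range = 29.9 − 14.0 = 15.900

θ* = 15.900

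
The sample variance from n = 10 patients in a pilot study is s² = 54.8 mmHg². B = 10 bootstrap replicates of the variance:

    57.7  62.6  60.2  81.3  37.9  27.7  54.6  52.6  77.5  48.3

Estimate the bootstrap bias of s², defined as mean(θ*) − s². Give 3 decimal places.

bias = +1.240

mean(θ*) = (57.7 + 62.6 + 60.2 + 81.3 + 37.9 + 27.7 + 54.6 + 52.6 + 77.5 + 48.3) / 10 = 56.0400
bias = 56.0400 − 54.8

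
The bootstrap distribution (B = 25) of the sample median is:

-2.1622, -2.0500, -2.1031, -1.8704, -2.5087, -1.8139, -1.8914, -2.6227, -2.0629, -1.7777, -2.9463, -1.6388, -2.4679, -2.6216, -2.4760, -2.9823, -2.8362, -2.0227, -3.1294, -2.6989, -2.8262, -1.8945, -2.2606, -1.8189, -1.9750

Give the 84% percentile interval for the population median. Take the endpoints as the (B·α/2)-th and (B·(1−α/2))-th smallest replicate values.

(-2.9823, -1.8139)

Sorted replicates: -3.1294, -2.9823, -2.9463, -2.8362, -2.8262, -2.6989, -2.6227, -2.6216, -2.5087, -2.4760, -2.4679, -2.2606, -2.1622, -2.1031, -2.0629, -2.0500, -2.0227, -1.9750, -1.8945, -1.8914, -1.8704, -1.8189, -1.8139, -1.7777, -1.6388
α = 0.16; lower rank = 25 × 0.080 = 2; upper rank = 25 × 0.920 = 23.
The 2nd smallest replicate is -2.9823; the 23rd is -1.8139.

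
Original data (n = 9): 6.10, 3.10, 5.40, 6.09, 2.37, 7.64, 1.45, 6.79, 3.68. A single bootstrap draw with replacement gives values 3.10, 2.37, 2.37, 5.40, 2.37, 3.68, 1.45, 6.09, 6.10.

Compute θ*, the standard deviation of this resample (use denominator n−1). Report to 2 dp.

Mean = 3.6589; sum of squared deviations = 25.0765
s² = 25.0765 / 8 = 3.1346
s = √3.1346 = 1.77

θ* = 1.77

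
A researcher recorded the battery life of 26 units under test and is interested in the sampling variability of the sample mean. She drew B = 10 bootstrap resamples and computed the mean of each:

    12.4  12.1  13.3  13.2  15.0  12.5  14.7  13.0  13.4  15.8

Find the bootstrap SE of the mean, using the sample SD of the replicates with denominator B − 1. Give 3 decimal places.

SE* = 1.226

Bootstrap SE is the standard deviation of the 10 replicate means.
Mean of replicates: (12.4 + 12.1 + 13.3 + 13.2 + 15.0 + 12.5 + 14.7 + 13.0 + 13.4 + 15.8) / 10 = 135.4000 / 10 = 13.5400
Sum of squared deviations: (−1.1400)² + (−1.4400)² + (−0.2400)² + (−0.3400)² + (+1.4600)² + (−1.0400)² + (+1.1600)² + (−0.5400)² + (−0.1400)² + (+2.2600)² = 13.5240
Variance = 13.5240 / 9 = 1.5027
SE* = √1.5027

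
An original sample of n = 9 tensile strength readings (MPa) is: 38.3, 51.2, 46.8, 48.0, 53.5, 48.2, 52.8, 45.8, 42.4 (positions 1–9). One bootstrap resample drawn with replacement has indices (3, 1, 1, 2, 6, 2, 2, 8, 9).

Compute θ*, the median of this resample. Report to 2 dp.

θ* = 46.80

Resample values: 46.8, 38.3, 38.3, 51.2, 48.2, 51.2, 51.2, 45.8, 42.4.
Sorted: 38.3, 38.3, 42.4, 45.8, 46.8, 48.2, 51.2, 51.2, 51.2
Median = middle value = 46.80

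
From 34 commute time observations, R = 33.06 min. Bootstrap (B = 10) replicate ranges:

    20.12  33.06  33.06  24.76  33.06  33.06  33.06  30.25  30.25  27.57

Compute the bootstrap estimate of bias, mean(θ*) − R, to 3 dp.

bias = −3.235

mean(θ*) = (20.12 + 33.06 + 33.06 + 24.76 + 33.06 + 33.06 + 33.06 + 30.25 + 30.25 + 27.57) / 10 = 29.8250
bias = 29.8250 − 33.06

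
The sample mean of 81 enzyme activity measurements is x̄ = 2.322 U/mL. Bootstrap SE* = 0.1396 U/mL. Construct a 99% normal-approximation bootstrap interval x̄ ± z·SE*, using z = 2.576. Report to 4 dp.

(1.9624, 2.6816)

Margin = 2.576 × 0.1396 = 0.35961
Interval: 2.322 ± 0.35961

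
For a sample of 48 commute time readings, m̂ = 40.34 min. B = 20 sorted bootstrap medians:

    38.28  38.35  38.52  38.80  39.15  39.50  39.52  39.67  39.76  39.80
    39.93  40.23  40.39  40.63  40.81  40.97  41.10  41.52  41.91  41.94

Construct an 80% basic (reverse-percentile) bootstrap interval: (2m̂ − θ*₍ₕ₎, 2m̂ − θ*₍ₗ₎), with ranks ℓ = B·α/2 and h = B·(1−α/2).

Percentile endpoints at ranks 2 and 18: θ*₍2₎ = 38.35, θ*₍18₎ = 41.52.
Basic interval reflects these around m̂:
  lower = 2 × 40.34 − 41.52 = 39.16
  upper = 2 × 40.34 − 38.35 = 42.33

(39.16, 42.33)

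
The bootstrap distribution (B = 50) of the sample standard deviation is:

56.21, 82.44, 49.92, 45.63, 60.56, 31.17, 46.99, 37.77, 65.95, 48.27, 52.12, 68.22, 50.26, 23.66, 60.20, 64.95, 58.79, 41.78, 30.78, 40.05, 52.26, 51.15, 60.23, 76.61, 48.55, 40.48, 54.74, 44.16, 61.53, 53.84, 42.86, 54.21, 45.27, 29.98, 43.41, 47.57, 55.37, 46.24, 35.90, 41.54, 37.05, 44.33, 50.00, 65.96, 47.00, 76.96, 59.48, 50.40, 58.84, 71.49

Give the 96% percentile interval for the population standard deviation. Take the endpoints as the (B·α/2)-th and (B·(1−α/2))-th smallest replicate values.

(23.66, 76.96)

Sorted replicates: 23.66, 29.98, 30.78, 31.17, 35.90, 37.05, 37.77, 40.05, 40.48, 41.54, 41.78, 42.86, 43.41, 44.16, 44.33, 45.27, 45.63, 46.24, 46.99, 47.00, 47.57, 48.27, 48.55, 49.92, 50.00, 50.26, 50.40, 51.15, 52.12, 52.26, 53.84, 54.21, 54.74, 55.37, 56.21, 58.79, 58.84, 59.48, 60.20, 60.23, 60.56, 61.53, 64.95, 65.95, 65.96, 68.22, 71.49, 76.61, 76.96, 82.44
α = 0.04; lower rank = 50 × 0.020 = 1; upper rank = 50 × 0.980 = 49.
The 1st smallest replicate is 23.66; the 49th is 76.96.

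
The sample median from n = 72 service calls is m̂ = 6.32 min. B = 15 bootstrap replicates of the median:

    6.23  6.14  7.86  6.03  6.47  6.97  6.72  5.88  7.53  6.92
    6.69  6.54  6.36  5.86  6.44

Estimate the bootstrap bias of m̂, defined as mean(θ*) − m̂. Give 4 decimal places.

mean(θ*) = (6.23 + 6.14 + 7.86 + 6.03 + 6.47 + 6.97 + 6.72 + 5.88 + 7.53 + 6.92 + 6.69 + 6.54 + 6.36 + 5.86 + 6.44) / 15 = 6.57600
bias = 6.57600 − 6.32

bias = +0.2560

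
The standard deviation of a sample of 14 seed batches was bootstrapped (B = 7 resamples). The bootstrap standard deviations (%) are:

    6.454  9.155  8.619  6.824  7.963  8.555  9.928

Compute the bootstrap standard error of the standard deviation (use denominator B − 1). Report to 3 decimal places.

SE* = 1.238

Bootstrap SE is the standard deviation of the 7 replicate standard deviations.
Mean of replicates: (6.454 + 9.155 + 8.619 + 6.824 + 7.963 + 8.555 + 9.928) / 7 = 57.4980 / 7 = 8.2140
Sum of squared deviations: (−1.7600)² + (+0.9410)² + (+0.4050)² + (−1.3900)² + (−0.2510)² + (+0.3410)² + (+1.7140)² = 9.1963
Variance = 9.1963 / 6 = 1.5327
SE* = √1.5327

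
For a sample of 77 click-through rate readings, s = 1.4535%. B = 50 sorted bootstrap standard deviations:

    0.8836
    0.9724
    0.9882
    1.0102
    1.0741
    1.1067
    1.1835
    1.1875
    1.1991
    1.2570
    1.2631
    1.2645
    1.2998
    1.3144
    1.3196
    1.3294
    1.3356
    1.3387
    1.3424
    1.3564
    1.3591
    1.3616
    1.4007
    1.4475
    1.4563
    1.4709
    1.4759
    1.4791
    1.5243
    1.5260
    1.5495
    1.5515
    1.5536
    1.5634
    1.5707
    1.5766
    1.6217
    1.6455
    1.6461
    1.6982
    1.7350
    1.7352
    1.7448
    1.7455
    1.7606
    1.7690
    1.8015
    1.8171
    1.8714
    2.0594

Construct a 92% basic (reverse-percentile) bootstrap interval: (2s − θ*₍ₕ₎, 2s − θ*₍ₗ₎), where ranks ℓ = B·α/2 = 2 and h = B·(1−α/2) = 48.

Percentile endpoints at ranks 2 and 48: θ*₍2₎ = 0.9724, θ*₍48₎ = 1.8171.
Basic interval reflects these around s:
  lower = 2 × 1.4535 − 1.8171 = 1.0899
  upper = 2 × 1.4535 − 0.9724 = 1.9346

(1.0899, 1.9346)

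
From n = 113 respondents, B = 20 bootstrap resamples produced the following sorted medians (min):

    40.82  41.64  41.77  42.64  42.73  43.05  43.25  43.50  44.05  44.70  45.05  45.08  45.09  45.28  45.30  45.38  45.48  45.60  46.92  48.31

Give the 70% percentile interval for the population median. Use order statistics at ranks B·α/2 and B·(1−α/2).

α = 0.30; lower rank = 20 × 0.150 = 3; upper rank = 20 × 0.850 = 17.
The 3rd smallest replicate is 41.77; the 17th is 45.48.

(41.77, 45.48)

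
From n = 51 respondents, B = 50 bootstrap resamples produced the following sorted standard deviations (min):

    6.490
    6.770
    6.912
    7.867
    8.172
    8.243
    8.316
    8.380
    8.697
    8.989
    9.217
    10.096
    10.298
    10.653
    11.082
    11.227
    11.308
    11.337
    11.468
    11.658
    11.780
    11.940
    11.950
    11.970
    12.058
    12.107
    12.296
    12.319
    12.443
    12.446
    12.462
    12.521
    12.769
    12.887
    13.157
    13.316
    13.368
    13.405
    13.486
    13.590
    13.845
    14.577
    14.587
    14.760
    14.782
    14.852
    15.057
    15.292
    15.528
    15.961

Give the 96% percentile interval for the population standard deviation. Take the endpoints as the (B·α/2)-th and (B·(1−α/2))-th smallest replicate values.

α = 0.04; lower rank = 50 × 0.020 = 1; upper rank = 50 × 0.980 = 49.
The 1st smallest replicate is 6.490; the 49th is 15.528.

(6.490, 15.528)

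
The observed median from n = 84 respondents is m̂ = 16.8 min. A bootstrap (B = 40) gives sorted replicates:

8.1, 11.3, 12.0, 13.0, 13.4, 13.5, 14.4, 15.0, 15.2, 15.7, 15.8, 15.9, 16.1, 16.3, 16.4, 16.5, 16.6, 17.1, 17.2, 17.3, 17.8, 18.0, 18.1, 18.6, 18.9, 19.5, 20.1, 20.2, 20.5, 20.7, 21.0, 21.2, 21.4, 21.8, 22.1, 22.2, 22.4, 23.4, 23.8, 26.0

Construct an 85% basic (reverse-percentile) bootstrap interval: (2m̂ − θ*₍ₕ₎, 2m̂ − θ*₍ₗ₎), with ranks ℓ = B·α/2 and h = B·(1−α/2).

Percentile endpoints at ranks 3 and 37: θ*₍3₎ = 12.0, θ*₍37₎ = 22.4.
Basic interval reflects these around m̂:
  lower = 2 × 16.8 − 22.4 = 11.2
  upper = 2 × 16.8 − 12.0 = 21.6

(11.2, 21.6)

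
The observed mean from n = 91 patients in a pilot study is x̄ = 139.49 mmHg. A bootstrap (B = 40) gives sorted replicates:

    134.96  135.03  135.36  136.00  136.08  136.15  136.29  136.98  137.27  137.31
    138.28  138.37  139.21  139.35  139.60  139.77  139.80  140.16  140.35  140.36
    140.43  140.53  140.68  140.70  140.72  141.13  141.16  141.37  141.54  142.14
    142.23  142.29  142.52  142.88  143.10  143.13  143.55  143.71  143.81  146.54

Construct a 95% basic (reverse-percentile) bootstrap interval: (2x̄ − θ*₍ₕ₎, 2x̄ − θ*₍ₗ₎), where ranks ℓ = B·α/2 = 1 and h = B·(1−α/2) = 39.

Percentile endpoints at ranks 1 and 39: θ*₍1₎ = 134.96, θ*₍39₎ = 143.81.
Basic interval reflects these around x̄:
  lower = 2 × 139.49 − 143.81 = 135.17
  upper = 2 × 139.49 − 134.96 = 144.02

(135.17, 144.02)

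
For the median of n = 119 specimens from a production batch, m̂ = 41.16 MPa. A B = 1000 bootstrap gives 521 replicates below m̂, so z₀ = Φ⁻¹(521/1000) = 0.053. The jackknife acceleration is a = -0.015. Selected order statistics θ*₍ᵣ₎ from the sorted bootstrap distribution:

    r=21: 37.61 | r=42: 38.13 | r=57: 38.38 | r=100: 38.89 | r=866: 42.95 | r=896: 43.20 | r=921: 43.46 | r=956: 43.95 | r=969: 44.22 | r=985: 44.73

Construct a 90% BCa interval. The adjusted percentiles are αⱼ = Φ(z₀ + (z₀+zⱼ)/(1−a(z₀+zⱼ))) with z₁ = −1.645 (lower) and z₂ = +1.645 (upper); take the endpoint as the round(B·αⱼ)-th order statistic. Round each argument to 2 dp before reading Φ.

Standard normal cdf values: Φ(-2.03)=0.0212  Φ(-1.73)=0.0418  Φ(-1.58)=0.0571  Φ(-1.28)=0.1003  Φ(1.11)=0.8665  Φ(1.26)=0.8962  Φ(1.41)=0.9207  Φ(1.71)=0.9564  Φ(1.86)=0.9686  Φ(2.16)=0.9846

(38.38, 43.95)

Lower: z₀ + z₁ = 0.053 + (-1.645) = -1.592; 1 − a(z₀+z₁) = 1 − (-0.015)(-1.592) = 0.9761; argument = 0.053 + (-1.592)/0.9761 = -1.5779 → -1.58.
α₁ = Φ(-1.58) = 0.0571; rank = round(1000 × 0.0571) = 57; θ*₍57₎ = 38.38.
Upper: z₀ + z₂ = 1.698; 1 − a(z₀+z₂) = 1.0255; argument = 1.7088 → 1.71; α₂ = 0.9564; rank = 956; θ*₍956₎ = 43.95.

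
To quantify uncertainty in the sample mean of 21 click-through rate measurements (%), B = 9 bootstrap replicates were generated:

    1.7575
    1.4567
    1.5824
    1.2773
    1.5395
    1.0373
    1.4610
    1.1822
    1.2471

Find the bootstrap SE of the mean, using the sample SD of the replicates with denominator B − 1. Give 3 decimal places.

Bootstrap SE is the standard deviation of the 9 replicate means.
Mean of replicates: (1.7575 + 1.4567 + 1.5824 + 1.2773 + 1.5395 + 1.0373 + 1.4610 + 1.1822 + 1.2471) / 9 = 12.54100 / 9 = 1.39344
Sum of squared deviations: (+0.36406)² + (+0.06326)² + (+0.18896)² + (−0.11614)² + (+0.14606)² + (−0.35614)² + (+0.06756)² + (−0.21124)² + (−0.14634)² = 0.40451
Variance = 0.40451 / 8 = 0.05056
SE* = √0.05056

SE* = 0.225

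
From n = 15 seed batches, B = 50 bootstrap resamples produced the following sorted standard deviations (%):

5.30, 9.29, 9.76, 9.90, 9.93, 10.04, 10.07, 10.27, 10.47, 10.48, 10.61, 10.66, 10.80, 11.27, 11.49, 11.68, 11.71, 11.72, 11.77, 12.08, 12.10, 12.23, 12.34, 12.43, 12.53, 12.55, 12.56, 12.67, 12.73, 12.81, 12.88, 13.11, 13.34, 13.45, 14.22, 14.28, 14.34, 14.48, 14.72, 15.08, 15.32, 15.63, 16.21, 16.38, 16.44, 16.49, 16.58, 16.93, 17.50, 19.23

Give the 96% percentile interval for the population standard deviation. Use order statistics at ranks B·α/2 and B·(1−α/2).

(5.30, 17.50)

α = 0.04; lower rank = 50 × 0.020 = 1; upper rank = 50 × 0.980 = 49.
The 1st smallest replicate is 5.30; the 49th is 17.50.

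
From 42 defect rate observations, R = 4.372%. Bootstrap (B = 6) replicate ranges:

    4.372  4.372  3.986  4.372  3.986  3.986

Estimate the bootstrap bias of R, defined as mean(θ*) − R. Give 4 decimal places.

mean(θ*) = (4.372 + 4.372 + 3.986 + 4.372 + 3.986 + 3.986) / 6 = 4.17900
bias = 4.17900 − 4.372

bias = −0.1930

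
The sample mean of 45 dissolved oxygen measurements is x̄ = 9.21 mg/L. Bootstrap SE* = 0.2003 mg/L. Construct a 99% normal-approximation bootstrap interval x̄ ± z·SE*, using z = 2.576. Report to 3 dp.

(8.694, 9.726)

Margin = 2.576 × 0.2003 = 0.5160
Interval: 9.21 ± 0.5160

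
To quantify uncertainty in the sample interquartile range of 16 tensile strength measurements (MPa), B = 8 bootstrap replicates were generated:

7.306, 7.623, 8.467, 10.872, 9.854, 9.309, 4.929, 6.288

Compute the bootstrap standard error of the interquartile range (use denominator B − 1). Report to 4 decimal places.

Bootstrap SE is the standard deviation of the 8 replicate interquartile ranges.
Mean of replicates: (7.306 + 7.623 + 8.467 + 10.872 + 9.854 + 9.309 + 4.929 + 6.288) / 8 = 64.64800 / 8 = 8.08100
Sum of squared deviations: (−0.77500)² + (−0.45800)² + (+0.38600)² + (+2.79100)² + (+1.77300)² + (+1.22800)² + (−3.15200)² + (−1.79300)² = 26.55053
Variance = 26.55053 / 7 = 3.79293
SE* = √3.79293

SE* = 1.9475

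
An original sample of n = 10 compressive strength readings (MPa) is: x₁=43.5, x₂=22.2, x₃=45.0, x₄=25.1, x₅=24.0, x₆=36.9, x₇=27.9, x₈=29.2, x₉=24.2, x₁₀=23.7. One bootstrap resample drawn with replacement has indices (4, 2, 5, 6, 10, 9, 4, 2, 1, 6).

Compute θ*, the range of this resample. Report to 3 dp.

Resample values: 25.1, 22.2, 24.0, 36.9, 23.7, 24.2, 25.1, 22.2, 43.5, 36.9.
Range = 43.5 − 22.2 = 21.300

θ* = 21.300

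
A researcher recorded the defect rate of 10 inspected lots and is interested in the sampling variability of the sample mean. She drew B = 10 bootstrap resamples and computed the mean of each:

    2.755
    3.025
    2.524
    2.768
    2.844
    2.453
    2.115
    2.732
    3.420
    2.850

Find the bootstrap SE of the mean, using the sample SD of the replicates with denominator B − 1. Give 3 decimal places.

Bootstrap SE is the standard deviation of the 10 replicate means.
Mean of replicates: (2.755 + 3.025 + 2.524 + 2.768 + 2.844 + 2.453 + 2.115 + 2.732 + 3.420 + 2.850) / 10 = 27.4860 / 10 = 2.7486
Sum of squared deviations: (+0.0064)² + (+0.2764)² + (−0.2246)² + (+0.0194)² + (+0.0954)² + (−0.2956)² + (−0.6336)² + (−0.0166)² + (+0.6714)² + (+0.1014)² = 1.0865
Variance = 1.0865 / 9 = 0.1207
SE* = √0.1207

SE* = 0.347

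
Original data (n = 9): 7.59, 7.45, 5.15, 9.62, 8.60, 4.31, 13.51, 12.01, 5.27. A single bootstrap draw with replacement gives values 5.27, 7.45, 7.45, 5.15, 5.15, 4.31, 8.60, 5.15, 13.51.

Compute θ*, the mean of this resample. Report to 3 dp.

Mean = (5.27 + 7.45 + 7.45 + 5.15 + 5.15 + 4.31 + 8.60 + 5.15 + 13.51) / 9 = 62.040 / 9 = 6.893

θ* = 6.893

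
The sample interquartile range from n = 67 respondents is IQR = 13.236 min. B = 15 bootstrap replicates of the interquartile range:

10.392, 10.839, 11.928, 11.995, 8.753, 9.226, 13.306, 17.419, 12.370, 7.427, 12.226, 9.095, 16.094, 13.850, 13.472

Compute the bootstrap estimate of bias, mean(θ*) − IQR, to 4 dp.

bias = −1.3432

mean(θ*) = (10.392 + 10.839 + 11.928 + 11.995 + 8.753 + 9.226 + 13.306 + 17.419 + 12.370 + 7.427 + 12.226 + 9.095 + 16.094 + 13.850 + 13.472) / 15 = 11.89280
bias = 11.89280 − 13.236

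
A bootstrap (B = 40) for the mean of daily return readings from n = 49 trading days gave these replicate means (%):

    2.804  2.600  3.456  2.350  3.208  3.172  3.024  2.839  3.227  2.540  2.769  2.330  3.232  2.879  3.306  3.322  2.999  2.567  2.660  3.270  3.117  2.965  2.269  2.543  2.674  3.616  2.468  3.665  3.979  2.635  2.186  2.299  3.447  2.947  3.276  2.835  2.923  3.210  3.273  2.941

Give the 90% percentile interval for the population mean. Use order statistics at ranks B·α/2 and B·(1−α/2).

Sorted replicates: 2.186, 2.269, 2.299, 2.330, 2.350, 2.468, 2.540, 2.543, 2.567, 2.600, 2.635, 2.660, 2.674, 2.769, 2.804, 2.835, 2.839, 2.879, 2.923, 2.941, 2.947, 2.965, 2.999, 3.024, 3.117, 3.172, 3.208, 3.210, 3.227, 3.232, 3.270, 3.273, 3.276, 3.306, 3.322, 3.447, 3.456, 3.616, 3.665, 3.979
α = 0.10; lower rank = 40 × 0.050 = 2; upper rank = 40 × 0.950 = 38.
The 2nd smallest replicate is 2.269; the 38th is 3.616.

(2.269, 3.616)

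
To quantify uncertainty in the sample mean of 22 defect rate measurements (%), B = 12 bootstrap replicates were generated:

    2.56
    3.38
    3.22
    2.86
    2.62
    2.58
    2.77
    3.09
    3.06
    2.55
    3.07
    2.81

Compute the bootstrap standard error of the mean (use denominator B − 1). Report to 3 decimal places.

SE* = 0.280

Bootstrap SE is the standard deviation of the 12 replicate means.
Mean of replicates: (2.56 + 3.38 + 3.22 + 2.86 + 2.62 + 2.58 + 2.77 + 3.09 + 3.06 + 2.55 + 3.07 + 2.81) / 12 = 34.5700 / 12 = 2.8808
Sum of squared deviations: (−0.3208)² + (+0.4992)² + (+0.3392)² + (−0.0208)² + (−0.2608)² + (−0.3008)² + (−0.1108)² + (+0.2092)² + (+0.1792)² + (−0.3308)² + (+0.1892)² + (−0.0708)² = 0.8645
Variance = 0.8645 / 11 = 0.0786
SE* = √0.0786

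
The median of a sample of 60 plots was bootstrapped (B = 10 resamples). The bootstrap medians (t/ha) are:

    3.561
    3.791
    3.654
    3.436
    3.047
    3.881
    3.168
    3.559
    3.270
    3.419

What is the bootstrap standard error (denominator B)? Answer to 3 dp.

SE* = 0.252

Bootstrap SE is the standard deviation of the 10 replicate medians.
Mean of replicates: (3.561 + 3.791 + 3.654 + 3.436 + 3.047 + 3.881 + 3.168 + 3.559 + 3.270 + 3.419) / 10 = 34.7860 / 10 = 3.4786
Sum of squared deviations: (+0.0824)² + (+0.3124)² + (+0.1754)² + (−0.0426)² + (−0.4316)² + (+0.4024)² + (−0.3106)² + (+0.0804)² + (−0.2086)² + (−0.0596)² = 0.6352
Variance = 0.6352 / 10 = 0.0635
SE* = √0.0635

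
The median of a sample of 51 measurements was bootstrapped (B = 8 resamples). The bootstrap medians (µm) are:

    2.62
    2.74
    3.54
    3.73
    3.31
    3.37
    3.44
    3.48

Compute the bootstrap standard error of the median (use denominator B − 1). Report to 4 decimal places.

Bootstrap SE is the standard deviation of the 8 replicate medians.
Mean of replicates: (2.62 + 2.74 + 3.54 + 3.73 + 3.31 + 3.37 + 3.44 + 3.48) / 8 = 26.23000 / 8 = 3.27875
Sum of squared deviations: (−0.65875)² + (−0.53875)² + (+0.26125)² + (+0.45125)² + (+0.03125)² + (+0.09125)² + (+0.16125)² + (+0.20125)² = 1.07189
Variance = 1.07189 / 7 = 0.15313
SE* = √0.15313

SE* = 0.3913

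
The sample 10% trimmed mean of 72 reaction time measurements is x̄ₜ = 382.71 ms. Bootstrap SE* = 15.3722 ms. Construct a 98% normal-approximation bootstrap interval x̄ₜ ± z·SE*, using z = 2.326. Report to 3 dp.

(346.954, 418.466)

Margin = 2.326 × 15.3722 = 35.7557
Interval: 382.71 ± 35.7557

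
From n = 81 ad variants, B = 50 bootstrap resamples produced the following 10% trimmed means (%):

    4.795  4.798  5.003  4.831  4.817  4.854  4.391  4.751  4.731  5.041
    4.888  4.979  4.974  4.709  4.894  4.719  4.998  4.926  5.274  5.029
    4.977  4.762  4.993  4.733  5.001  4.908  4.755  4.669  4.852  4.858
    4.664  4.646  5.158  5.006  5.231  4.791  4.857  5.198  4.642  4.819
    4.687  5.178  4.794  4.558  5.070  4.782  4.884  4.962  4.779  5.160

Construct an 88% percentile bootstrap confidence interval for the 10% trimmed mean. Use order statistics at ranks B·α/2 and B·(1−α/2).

Sorted replicates: 4.391, 4.558, 4.642, 4.646, 4.664, 4.669, 4.687, 4.709, 4.719, 4.731, 4.733, 4.751, 4.755, 4.762, 4.779, 4.782, 4.791, 4.794, 4.795, 4.798, 4.817, 4.819, 4.831, 4.852, 4.854, 4.857, 4.858, 4.884, 4.888, 4.894, 4.908, 4.926, 4.962, 4.974, 4.977, 4.979, 4.993, 4.998, 5.001, 5.003, 5.006, 5.029, 5.041, 5.070, 5.158, 5.160, 5.178, 5.198, 5.231, 5.274
α = 0.12; lower rank = 50 × 0.060 = 3; upper rank = 50 × 0.940 = 47.
The 3rd smallest replicate is 4.642; the 47th is 5.178.

(4.642, 5.178)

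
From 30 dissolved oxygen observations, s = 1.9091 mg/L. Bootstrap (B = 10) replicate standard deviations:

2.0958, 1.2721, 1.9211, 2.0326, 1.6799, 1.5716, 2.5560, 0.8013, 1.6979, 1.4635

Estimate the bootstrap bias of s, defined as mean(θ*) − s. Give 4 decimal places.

mean(θ*) = (2.0958 + 1.2721 + 1.9211 + 2.0326 + 1.6799 + 1.5716 + 2.5560 + 0.8013 + 1.6979 + 1.4635) / 10 = 1.70918
bias = 1.70918 − 1.9091

bias = −0.1999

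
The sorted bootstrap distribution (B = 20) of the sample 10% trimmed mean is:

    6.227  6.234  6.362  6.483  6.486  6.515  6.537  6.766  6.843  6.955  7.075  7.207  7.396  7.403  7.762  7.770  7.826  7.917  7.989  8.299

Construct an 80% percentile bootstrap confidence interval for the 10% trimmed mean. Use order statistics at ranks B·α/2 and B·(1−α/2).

α = 0.20; lower rank = 20 × 0.100 = 2; upper rank = 20 × 0.900 = 18.
The 2nd smallest replicate is 6.234; the 18th is 7.917.

(6.234, 7.917)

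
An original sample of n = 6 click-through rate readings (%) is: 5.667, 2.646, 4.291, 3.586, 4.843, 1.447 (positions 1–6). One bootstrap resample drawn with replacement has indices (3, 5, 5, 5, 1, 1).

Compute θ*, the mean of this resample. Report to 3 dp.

Resample values: 4.291, 4.843, 4.843, 4.843, 5.667, 5.667.
Mean = (4.291 + 4.843 + 4.843 + 4.843 + 5.667 + 5.667) / 6 = 30.1540 / 6 = 5.026

θ* = 5.026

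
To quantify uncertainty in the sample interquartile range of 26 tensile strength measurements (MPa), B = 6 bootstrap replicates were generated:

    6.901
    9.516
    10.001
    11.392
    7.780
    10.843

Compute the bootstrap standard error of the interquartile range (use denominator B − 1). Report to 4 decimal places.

SE* = 1.7490

Bootstrap SE is the standard deviation of the 6 replicate interquartile ranges.
Mean of replicates: (6.901 + 9.516 + 10.001 + 11.392 + 7.780 + 10.843) / 6 = 56.43300 / 6 = 9.40550
Sum of squared deviations: (−2.50450)² + (+0.11050)² + (+0.59550)² + (+1.98650)² + (−1.62550)² + (+1.43750)² = 15.29419
Variance = 15.29419 / 5 = 3.05884
SE* = √3.05884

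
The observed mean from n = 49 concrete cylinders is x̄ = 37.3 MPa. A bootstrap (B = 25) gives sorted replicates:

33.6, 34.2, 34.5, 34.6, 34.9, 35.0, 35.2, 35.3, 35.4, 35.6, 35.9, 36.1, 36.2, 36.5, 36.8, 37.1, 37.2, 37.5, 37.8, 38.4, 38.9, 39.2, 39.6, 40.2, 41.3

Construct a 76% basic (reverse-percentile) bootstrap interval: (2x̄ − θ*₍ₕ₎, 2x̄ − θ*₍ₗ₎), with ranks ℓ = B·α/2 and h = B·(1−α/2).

Percentile endpoints at ranks 3 and 22: θ*₍3₎ = 34.5, θ*₍22₎ = 39.2.
Basic interval reflects these around x̄:
  lower = 2 × 37.3 − 39.2 = 35.4
  upper = 2 × 37.3 − 34.5 = 40.1

(35.4, 40.1)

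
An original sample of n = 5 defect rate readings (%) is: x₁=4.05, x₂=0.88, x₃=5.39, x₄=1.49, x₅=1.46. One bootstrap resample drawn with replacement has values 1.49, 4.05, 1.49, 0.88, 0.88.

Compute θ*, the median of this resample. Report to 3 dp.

Sorted: 0.88, 0.88, 1.49, 1.49, 4.05
Median = middle value = 1.490

θ* = 1.490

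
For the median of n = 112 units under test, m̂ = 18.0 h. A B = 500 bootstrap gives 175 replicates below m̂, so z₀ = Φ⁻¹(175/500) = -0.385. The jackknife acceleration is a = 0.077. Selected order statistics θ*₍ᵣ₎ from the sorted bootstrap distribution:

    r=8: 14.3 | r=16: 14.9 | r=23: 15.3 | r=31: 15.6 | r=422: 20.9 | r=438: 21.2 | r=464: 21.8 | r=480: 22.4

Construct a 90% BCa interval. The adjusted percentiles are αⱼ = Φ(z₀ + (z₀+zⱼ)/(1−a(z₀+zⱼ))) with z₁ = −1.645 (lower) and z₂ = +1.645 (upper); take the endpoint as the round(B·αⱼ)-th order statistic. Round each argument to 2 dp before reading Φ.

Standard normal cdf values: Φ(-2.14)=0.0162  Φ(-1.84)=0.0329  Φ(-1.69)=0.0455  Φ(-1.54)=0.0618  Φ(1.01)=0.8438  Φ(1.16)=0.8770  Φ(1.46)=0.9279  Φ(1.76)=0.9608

Lower: z₀ + z₁ = -0.385 + (-1.645) = -2.030; 1 − a(z₀+z₁) = 1 − (0.077)(-2.030) = 1.1563; argument = -0.385 + (-2.030)/1.1563 = -2.1406 → -2.14.
α₁ = Φ(-2.14) = 0.0162; rank = round(500 × 0.0162) = 8; θ*₍8₎ = 14.3.
Upper: z₀ + z₂ = 1.260; 1 − a(z₀+z₂) = 0.9030; argument = 1.0104 → 1.01; α₂ = 0.8438; rank = 422; θ*₍422₎ = 20.9.

(14.3, 20.9)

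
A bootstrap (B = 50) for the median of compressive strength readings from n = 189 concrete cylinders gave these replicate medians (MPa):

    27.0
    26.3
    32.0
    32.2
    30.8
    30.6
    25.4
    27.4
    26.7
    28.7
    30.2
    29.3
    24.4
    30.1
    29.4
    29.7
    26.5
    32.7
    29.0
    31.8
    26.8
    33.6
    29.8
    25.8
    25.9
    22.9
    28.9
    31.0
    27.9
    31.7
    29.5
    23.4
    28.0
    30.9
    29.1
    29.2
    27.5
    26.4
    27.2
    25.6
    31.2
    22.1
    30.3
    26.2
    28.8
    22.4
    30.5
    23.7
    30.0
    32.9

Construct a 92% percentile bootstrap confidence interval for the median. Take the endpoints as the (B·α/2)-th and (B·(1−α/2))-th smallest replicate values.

Sorted replicates: 22.1, 22.4, 22.9, 23.4, 23.7, 24.4, 25.4, 25.6, 25.8, 25.9, 26.2, 26.3, 26.4, 26.5, 26.7, 26.8, 27.0, 27.2, 27.4, 27.5, 27.9, 28.0, 28.7, 28.8, 28.9, 29.0, 29.1, 29.2, 29.3, 29.4, 29.5, 29.7, 29.8, 30.0, 30.1, 30.2, 30.3, 30.5, 30.6, 30.8, 30.9, 31.0, 31.2, 31.7, 31.8, 32.0, 32.2, 32.7, 32.9, 33.6
α = 0.08; lower rank = 50 × 0.040 = 2; upper rank = 50 × 0.960 = 48.
The 2nd smallest replicate is 22.4; the 48th is 32.7.

(22.4, 32.7)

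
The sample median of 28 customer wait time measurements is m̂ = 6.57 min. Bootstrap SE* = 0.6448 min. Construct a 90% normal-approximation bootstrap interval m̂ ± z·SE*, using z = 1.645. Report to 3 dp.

Margin = 1.645 × 0.6448 = 1.0607
Interval: 6.57 ± 1.0607

(5.509, 7.631)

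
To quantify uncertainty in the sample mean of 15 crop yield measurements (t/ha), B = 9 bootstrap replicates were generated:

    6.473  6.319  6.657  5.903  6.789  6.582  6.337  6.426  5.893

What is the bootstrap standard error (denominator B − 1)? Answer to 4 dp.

SE* = 0.3094

Bootstrap SE is the standard deviation of the 9 replicate means.
Mean of replicates: (6.473 + 6.319 + 6.657 + 5.903 + 6.789 + 6.582 + 6.337 + 6.426 + 5.893) / 9 = 57.37900 / 9 = 6.37544
Sum of squared deviations: (+0.09756)² + (−0.05644)² + (+0.28156)² + (−0.47244)² + (+0.41356)² + (+0.20656)² + (−0.03844)² + (+0.05056)² + (−0.48244)² = 0.76566
Variance = 0.76566 / 8 = 0.09571
SE* = √0.09571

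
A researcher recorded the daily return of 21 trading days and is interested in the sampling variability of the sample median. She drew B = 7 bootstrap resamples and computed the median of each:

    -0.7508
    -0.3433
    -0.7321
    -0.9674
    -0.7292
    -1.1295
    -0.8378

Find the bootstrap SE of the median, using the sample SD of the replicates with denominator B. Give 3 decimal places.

SE* = 0.226

Bootstrap SE is the standard deviation of the 7 replicate medians.
Mean of replicates: ((-0.7508) + (-0.3433) + (-0.7321) + (-0.9674) + (-0.7292) + (-1.1295) + (-0.8378)) / 7 = -5.49010 / 7 = -0.78430
Sum of squared deviations: (+0.03350)² + (+0.44100)² + (+0.05220)² + (−0.18310)² + (+0.05510)² + (−0.34520)² + (−0.05350)² = 0.35691
Variance = 0.35691 / 7 = 0.05099
SE* = √0.05099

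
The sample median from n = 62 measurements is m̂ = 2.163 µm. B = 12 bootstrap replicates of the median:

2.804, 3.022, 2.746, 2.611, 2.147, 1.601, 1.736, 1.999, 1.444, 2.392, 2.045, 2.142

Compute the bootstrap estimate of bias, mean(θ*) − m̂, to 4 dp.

bias = +0.0611

mean(θ*) = (2.804 + 3.022 + 2.746 + 2.611 + 2.147 + 1.601 + 1.736 + 1.999 + 1.444 + 2.392 + 2.045 + 2.142) / 12 = 2.22408
bias = 2.22408 − 2.163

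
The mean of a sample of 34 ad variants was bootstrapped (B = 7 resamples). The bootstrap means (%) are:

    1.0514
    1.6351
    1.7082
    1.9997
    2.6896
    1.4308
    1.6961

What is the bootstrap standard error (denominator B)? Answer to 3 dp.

SE* = 0.471

Bootstrap SE is the standard deviation of the 7 replicate means.
Mean of replicates: (1.0514 + 1.6351 + 1.7082 + 1.9997 + 2.6896 + 1.4308 + 1.6961) / 7 = 12.21090 / 7 = 1.74441
Sum of squared deviations: (−0.69301)² + (−0.10931)² + (−0.03621)² + (+0.25529)² + (+0.94519)² + (−0.31361)² + (−0.04831)² = 1.55276
Variance = 1.55276 / 7 = 0.22182
SE* = √0.22182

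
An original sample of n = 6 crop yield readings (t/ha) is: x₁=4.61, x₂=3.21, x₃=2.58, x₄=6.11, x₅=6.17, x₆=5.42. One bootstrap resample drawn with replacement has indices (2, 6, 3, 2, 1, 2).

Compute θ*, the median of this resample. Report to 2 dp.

Resample values: 3.21, 5.42, 2.58, 3.21, 4.61, 3.21.
Sorted: 2.58, 3.21, 3.21, 3.21, 4.61, 5.42
Median = average of the two middle values = 3.21

θ* = 3.21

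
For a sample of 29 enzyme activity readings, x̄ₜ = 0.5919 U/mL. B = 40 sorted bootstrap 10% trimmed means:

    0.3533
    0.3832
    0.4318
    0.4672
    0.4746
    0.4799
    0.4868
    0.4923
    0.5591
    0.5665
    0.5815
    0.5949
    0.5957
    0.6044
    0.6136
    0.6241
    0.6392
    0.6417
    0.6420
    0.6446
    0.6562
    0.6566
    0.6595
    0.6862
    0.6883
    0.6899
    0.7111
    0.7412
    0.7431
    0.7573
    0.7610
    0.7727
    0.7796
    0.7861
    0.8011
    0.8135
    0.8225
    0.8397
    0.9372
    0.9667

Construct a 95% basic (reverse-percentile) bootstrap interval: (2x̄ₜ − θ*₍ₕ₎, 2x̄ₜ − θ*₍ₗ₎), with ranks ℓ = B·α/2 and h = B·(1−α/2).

(0.2466, 0.8305)

Percentile endpoints at ranks 1 and 39: θ*₍1₎ = 0.3533, θ*₍39₎ = 0.9372.
Basic interval reflects these around x̄ₜ:
  lower = 2 × 0.5919 − 0.9372 = 0.2466
  upper = 2 × 0.5919 − 0.3533 = 0.8305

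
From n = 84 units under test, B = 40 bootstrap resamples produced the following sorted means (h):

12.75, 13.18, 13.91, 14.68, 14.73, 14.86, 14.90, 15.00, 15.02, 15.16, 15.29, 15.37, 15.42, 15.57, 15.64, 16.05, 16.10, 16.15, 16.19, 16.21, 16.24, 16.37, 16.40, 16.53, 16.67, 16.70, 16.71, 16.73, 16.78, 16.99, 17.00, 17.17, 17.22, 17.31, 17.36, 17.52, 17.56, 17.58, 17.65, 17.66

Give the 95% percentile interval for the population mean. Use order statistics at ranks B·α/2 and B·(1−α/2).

(12.75, 17.65)

α = 0.05; lower rank = 40 × 0.025 = 1; upper rank = 40 × 0.975 = 39.
The 1st smallest replicate is 12.75; the 39th is 17.65.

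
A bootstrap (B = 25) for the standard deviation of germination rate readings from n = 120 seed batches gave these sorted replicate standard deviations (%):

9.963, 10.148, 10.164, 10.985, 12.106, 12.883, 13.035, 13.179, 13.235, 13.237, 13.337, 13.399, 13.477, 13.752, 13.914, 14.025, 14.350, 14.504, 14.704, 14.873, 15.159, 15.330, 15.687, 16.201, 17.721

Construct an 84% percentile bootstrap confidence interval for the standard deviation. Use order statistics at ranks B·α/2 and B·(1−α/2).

(10.148, 15.687)

α = 0.16; lower rank = 25 × 0.080 = 2; upper rank = 25 × 0.920 = 23.
The 2nd smallest replicate is 10.148; the 23rd is 15.687.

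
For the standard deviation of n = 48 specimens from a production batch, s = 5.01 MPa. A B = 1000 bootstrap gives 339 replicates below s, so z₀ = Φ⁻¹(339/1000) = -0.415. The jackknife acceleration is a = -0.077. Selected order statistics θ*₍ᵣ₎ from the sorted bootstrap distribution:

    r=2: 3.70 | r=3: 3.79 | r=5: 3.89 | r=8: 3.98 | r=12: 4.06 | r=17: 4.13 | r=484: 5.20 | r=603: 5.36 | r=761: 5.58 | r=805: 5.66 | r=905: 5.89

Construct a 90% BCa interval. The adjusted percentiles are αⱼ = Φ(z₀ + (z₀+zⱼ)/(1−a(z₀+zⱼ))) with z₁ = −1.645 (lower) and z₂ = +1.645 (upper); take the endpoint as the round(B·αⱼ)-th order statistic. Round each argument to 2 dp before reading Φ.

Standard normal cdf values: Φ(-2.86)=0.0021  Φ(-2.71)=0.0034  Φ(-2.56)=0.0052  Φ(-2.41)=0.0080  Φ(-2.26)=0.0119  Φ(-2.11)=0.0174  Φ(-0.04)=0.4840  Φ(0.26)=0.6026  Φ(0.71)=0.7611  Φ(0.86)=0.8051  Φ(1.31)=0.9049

Lower: z₀ + z₁ = -0.415 + (-1.645) = -2.060; 1 − a(z₀+z₁) = 1 − (-0.077)(-2.060) = 0.8414; argument = -0.415 + (-2.060)/0.8414 = -2.8634 → -2.86.
α₁ = Φ(-2.86) = 0.0021; rank = round(1000 × 0.0021) = 2; θ*₍2₎ = 3.70.
Upper: z₀ + z₂ = 1.230; 1 − a(z₀+z₂) = 1.0947; argument = 0.7086 → 0.71; α₂ = 0.7611; rank = 761; θ*₍761₎ = 5.58.

(3.70, 5.58)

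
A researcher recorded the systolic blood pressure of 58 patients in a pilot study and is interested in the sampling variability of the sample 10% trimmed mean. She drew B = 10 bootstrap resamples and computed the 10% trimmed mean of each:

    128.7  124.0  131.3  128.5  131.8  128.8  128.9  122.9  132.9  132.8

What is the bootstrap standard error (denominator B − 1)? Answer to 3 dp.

Bootstrap SE is the standard deviation of the 10 replicate 10% trimmed means.
Mean of replicates: (128.7 + 124.0 + 131.3 + 128.5 + 131.8 + 128.8 + 128.9 + 122.9 + 132.9 + 132.8) / 10 = 1290.6000 / 10 = 129.0600
Sum of squared deviations: (−0.3600)² + (−5.0600)² + (+2.2400)² + (−0.5600)² + (+2.7400)² + (−0.2600)² + (−0.1600)² + (−6.1600)² + (+3.8400)² + (+3.7400)² = 105.3440
Variance = 105.3440 / 9 = 11.7049
SE* = √11.7049

SE* = 3.421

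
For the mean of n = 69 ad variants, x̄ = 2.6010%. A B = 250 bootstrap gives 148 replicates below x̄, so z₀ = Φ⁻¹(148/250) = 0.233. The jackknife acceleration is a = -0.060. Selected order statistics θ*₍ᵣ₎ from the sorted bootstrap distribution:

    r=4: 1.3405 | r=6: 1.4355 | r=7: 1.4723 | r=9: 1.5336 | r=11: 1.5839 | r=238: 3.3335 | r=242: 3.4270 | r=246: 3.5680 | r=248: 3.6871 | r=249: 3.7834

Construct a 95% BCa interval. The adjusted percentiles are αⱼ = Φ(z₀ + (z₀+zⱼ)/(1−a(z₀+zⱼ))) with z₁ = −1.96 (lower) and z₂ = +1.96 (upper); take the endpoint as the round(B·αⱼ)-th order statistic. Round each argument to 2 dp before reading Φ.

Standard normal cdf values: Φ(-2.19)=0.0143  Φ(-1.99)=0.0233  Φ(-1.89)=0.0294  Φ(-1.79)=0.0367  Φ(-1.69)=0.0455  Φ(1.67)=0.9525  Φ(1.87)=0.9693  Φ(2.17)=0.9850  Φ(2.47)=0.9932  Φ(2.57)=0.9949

Lower: z₀ + z₁ = 0.233 + (-1.960) = -1.727; 1 − a(z₀+z₁) = 1 − (-0.060)(-1.727) = 0.8964; argument = 0.233 + (-1.727)/0.8964 = -1.6936 → -1.69.
α₁ = Φ(-1.69) = 0.0455; rank = round(250 × 0.0455) = 11; θ*₍11₎ = 1.5839.
Upper: z₀ + z₂ = 2.193; 1 − a(z₀+z₂) = 1.1316; argument = 2.1710 → 2.17; α₂ = 0.9850; rank = 246; θ*₍246₎ = 3.5680.

(1.5839, 3.5680)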